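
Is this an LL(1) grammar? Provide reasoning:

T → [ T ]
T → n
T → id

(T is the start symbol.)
Yes, the grammar is LL(1).

A grammar is LL(1) if for each non-terminal N with multiple productions, the predict sets of those productions are pairwise disjoint, where PREDICT(N → α) = (FIRST(α) \ {ε}) ∪ (FOLLOW(N) if α ⇒* ε).

For T:
  PREDICT(T → '[' T ']') = { '[' }
  PREDICT(T → n) = { 'n' }
  PREDICT(T → id) = { 'id' }

All predict sets are disjoint. The grammar IS LL(1).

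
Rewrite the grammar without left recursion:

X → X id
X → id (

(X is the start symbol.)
X is directly left-recursive. The standard transformation for
  A → A α₁ | ... | A α_m | β₁ | ... | β_n
is
  A  → β₁ A' | ... | β_n A'
  A' → α₁ A' | ... | α_m A' | ε

X → id ( becomes X → id ( X'
X → X id becomes X' → id X'
Add X' → ε

Resulting grammar:
X → id ( X'
X' → id X'
X' → ε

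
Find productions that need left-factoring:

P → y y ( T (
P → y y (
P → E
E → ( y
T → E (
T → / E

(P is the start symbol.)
Left-factoring is needed when two productions for the same non-terminal
share a common prefix on the right-hand side.

Productions for P:
  P → y y ( T (
  P → y y (
  P → E
Productions for T:
  T → E (
  T → / E

Found common prefix 'y y (' in productions for P

Answer: Yes, P has productions with common prefix 'y y ('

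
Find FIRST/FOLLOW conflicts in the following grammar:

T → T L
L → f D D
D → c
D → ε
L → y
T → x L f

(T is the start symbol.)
Yes. D → c with FOLLOW(D) on { 'c' }

A FIRST/FOLLOW conflict occurs when a non-terminal N has a nullable alternative N → β (β ⇒* ε) and another alternative N → α with FIRST(α) ∩ FOLLOW(N) ≠ ∅: on such a lookahead the parser cannot decide between expanding α and letting N vanish via β.

Nullable non-terminals: D.

D: nullable alternative(s) D → ε; FOLLOW(D) = { $, 'c', 'f', 'y' }
  D → c: FIRST \ {ε} = { 'c' } — overlaps FOLLOW(D) on { 'c' }: CONFLICT
  D → ε: FIRST \ {ε} = { } — this is the only nullable alternative, skip

L, T have no nullable alternative, so no FIRST/FOLLOW check is needed there.

So the grammar has 1 FIRST/FOLLOW conflict (marked CONFLICT above).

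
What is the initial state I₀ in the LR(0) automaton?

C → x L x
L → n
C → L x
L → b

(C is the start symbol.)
{ [C → . L x], [C → . x L x], [C' → . C], [L → . b], [L → . n] }

First, augment the grammar with C' → C
I₀ = CLOSURE({ [C' → . C] }):
  [C' → . C] has the dot before C: add [C → . x L x], [C → . L x]
  [C → . L x] has the dot before L: add [L → . n], [L → . b]
No further items can be added.

I₀ = { [C → . L x], [C → . x L x], [C' → . C], [L → . b], [L → . n] }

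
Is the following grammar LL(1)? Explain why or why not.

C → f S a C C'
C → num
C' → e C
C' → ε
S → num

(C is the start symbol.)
A grammar is LL(1) if for each non-terminal N with multiple productions, the predict sets of those productions are pairwise disjoint, where PREDICT(N → α) = (FIRST(α) \ {ε}) ∪ (FOLLOW(N) if α ⇒* ε).

Relevant sets:
  FOLLOW(C') = { $, 'e' }

For C:
  PREDICT(C → f S a C C') = { 'f' }
  PREDICT(C → num) = { 'num' }
For C':
  PREDICT(C' → e C) = { 'e' }
  PREDICT(C' → ε) = { $, 'e' }
S has a single production, so nothing to check there.

Conflict found: Predict set conflict for C': { 'e' }
The grammar is NOT LL(1).

Answer: No. Predict set conflict for C': { 'e' }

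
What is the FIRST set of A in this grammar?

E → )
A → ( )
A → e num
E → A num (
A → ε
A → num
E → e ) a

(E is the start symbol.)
From A → ( ):
  - '(' is a terminal: add '(' and stop
From A → e num:
  - e is a terminal: add 'e' and stop
From A → ε:
  - ε-production, so ε ∈ FIRST(A)
From A → num:
  - num is a terminal: add 'num' and stop

Collecting: FIRST(A) = { '(', 'e', 'num', ε }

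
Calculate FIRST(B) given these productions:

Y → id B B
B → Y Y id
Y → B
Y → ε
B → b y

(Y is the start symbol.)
{ 'b', 'id' }

To compute FIRST(B), examine every production with B on the left-hand side, reading each right-hand side left to right until a non-nullable symbol is reached.

FIRST sets of the other non-terminals involved (by the same procedure, iterated to a fixed point):
  FIRST(Y) = { 'b', 'id', ε }

From B → Y Y id:
  - Y is a non-terminal: add FIRST(Y) \ {ε} = { 'b', 'id' }
    Y is nullable, so continue to the next symbol
  - Y is a non-terminal: add FIRST(Y) \ {ε} = { 'b', 'id' }
    Y is nullable, so continue to the next symbol
  - id is a terminal: add 'id' and stop
From B → b y:
  - b is a terminal: add 'b' and stop

Collecting: FIRST(B) = { 'b', 'id' }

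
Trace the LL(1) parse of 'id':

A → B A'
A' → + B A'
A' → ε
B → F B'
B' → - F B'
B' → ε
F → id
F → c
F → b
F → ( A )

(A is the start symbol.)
LL(1) parsing maintains a stack (initially the start symbol over $) and the input. At each step: if the stack top is a terminal, match it against the current input token; if it is a non-terminal N, replace it with the RHS of M[N, lookahead] (the unique production whose predict set contains the lookahead).

Stack is shown with the top on the left.

Stack       Input  Action
-------------------------
A $         id $   output A → B A'
B A' $      id $   output B → F B'
F B' A' $   id $   output F → id
id B' A' $  id $   match 'id'
B' A' $     $      output B' → ε
A' $        $      output A' → ε
$           $      accept

The string is accepted.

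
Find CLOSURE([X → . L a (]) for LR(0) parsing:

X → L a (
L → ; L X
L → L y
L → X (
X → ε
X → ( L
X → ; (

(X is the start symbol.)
To compute CLOSURE, for each item [A → α.Bβ] where B is a non-terminal, add [B → .γ] for all productions B → γ; repeat for the newly added items until nothing changes.

Start with: [X → . L a (]
  [X → . L a (] has the dot before L: add [L → . ; L X], [L → . L y], [L → . X (]
  [L → . X (] has the dot before X: add [X → .], [X → . ( L], [X → . ; (]
No further items can be added.

CLOSURE = { [L → . ; L X], [L → . L y], [L → . X (], [X → . ( L], [X → . ; (], [X → . L a (], [X → .] }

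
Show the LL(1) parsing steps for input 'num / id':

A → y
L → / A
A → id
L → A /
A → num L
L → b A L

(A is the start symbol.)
LL(1) parsing maintains a stack (initially the start symbol over $) and the input. At each step: if the stack top is a terminal, match it against the current input token; if it is a non-terminal N, replace it with the RHS of M[N, lookahead] (the unique production whose predict set contains the lookahead).

Stack is shown with the top on the left.

Stack    Input       Action
---------------------------
A $      num / id $  output A → num L
num L $  num / id $  match 'num'
L $      / id $      output L → / A
/ A $    / id $      match '/'
A $      id $        output A → id
id $     id $        match 'id'
$        $           accept

The string is accepted.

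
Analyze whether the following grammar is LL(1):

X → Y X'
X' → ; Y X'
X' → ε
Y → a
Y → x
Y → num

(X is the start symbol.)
Yes, the grammar is LL(1).

Relevant sets:
  FOLLOW(X') = { $ }

For X':
  PREDICT(X' → ';' Y X') = { ';' }
  PREDICT(X' → ε) = { $ }
For Y:
  PREDICT(Y → a) = { 'a' }
  PREDICT(Y → x) = { 'x' }
  PREDICT(Y → num) = { 'num' }
X has a single production, so nothing to check there.

All predict sets are disjoint. The grammar IS LL(1).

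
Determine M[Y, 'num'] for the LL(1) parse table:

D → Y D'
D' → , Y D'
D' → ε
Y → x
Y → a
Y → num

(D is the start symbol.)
Y → num

To find M[Y, 'num'], we find productions for Y where 'num' is in the predict set (PREDICT(N → α) = (FIRST(α) \ {ε}) ∪ (FOLLOW(N) if α ⇒* ε)).

Y → x: PREDICT = { 'x' }
Y → a: PREDICT = { 'a' }
Y → num: PREDICT = { 'num' }
  'num' is in predict set, so this production goes in M[Y, 'num']

M[Y, 'num'] = Y → num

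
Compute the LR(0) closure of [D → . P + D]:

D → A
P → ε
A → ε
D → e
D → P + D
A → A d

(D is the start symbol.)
{ [D → . P + D], [P → .] }

Start with: [D → . P + D]
  [D → . P + D] has the dot before P: add [P → .]
No further items can be added.

CLOSURE = { [D → . P + D], [P → .] }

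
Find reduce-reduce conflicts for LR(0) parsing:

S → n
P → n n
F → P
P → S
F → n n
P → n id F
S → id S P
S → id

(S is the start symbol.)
A reduce-reduce conflict occurs when an LR(0) state has two complete items [A → α .] and [B → β .] — both call for a reduction, and with no lookahead the parser cannot choose between them.

Augment with S' → S and build the canonical LR(0) collection (I0 = CLOSURE({[S' → . S]}), then GOTO on every symbol after a dot until no new states appear). It has 14 states:
  I0: { [S → . id S P], [S → . id], [S → . n], [S' → . S] }  — shift
  I1: { [S' → S .] }  — accept
  I2: { [S → . id S P], [S → . id], [S → . n], [S → id . S P], [S → id .] }  — shift, reduce
  I3: { [S → n .] }  — reduce
  I4: { [P → . S], [P → . n id F], [P → . n n], [S → . id S P], [S → . id], [S → . n], [S → id S . P] }  — shift
  I5: { [S → id S P .] }  — reduce
  I6: { [P → S .] }  — reduce
  I7: { [P → n . id F], [P → n . n], [S → n .] }  — shift, reduce
  I8: { [F → . P], [F → . n n], [P → . S], [P → . n id F], [P → . n n], [P → n id . F], [S → . id S P], [S → . id], [S → . n] }  — shift
  I9: { [P → n n .] }  — reduce
  I10: { [P → n id F .] }  — reduce
  I11: { [F → P .] }  — reduce
  I12: { [F → n . n], [P → n . id F], [P → n . n], [S → n .] }  — shift, reduce
  I13: { [F → n n .], [P → n n .] }  — 2 reduces

I13 contains complete items [F → n n .], [P → n n .] — reduce-reduce conflict.

Answer: Yes — I13: [F → n n .] vs [P → n n .]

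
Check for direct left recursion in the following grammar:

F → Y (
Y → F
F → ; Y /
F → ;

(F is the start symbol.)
F → Y (: starts with Y
Y → F: starts with F
F → ; Y /: starts with ';'
F → ;: starts with ';'

No direct left recursion found.

Answer: No direct left recursion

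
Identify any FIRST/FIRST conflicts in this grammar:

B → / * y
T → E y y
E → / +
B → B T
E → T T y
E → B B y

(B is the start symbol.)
Yes. B → '/' '*' y / B → B T on { '/' }; E → '/' '+' / E → T T y on { '/' }; E → '/' '+' / E → B B y on { '/' }; E → T T y / E → B B y on { '/' }

A FIRST/FIRST conflict occurs when two productions N → α and N → β for the same non-terminal have FIRST(α) ∩ FIRST(β) ≠ ∅ (with ε ∈ FIRST of a nullable right-hand side, so two nullable alternatives also conflict).

FIRST sets of the non-terminals at (or reachable through a nullable prefix from) the front of some alternative:
  FIRST(B) = { '/' }
  FIRST(T) = { '/' }

Productions for B:
  B → / * y: FIRST = { '/' }
  B → B T: FIRST = { '/' }
Productions for E:
  E → / +: FIRST = { '/' }
  E → T T y: FIRST = { '/' }
  E → B B y: FIRST = { '/' }
T has only one production, so no FIRST/FIRST conflict is possible there.

Conflict for B: B → / * y and B → B T
  Overlap: { '/' }
Conflict for E: E → / + and E → T T y
  Overlap: { '/' }
Conflict for E: E → / + and E → B B y
  Overlap: { '/' }
Conflict for E: E → T T y and E → B B y
  Overlap: { '/' }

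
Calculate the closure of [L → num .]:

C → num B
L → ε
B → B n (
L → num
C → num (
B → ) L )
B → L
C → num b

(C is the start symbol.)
To compute CLOSURE, for each item [A → α.Bβ] where B is a non-terminal, add [B → .γ] for all productions B → γ; repeat for the newly added items until nothing changes.

Start with: [L → num .]
The dot is at the end, so nothing is added.

CLOSURE = { [L → num .] }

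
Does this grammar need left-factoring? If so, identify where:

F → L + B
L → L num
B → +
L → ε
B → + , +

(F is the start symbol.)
Yes, B has productions with common prefix '+'

Left-factoring is needed when two productions for the same non-terminal
share a common prefix on the right-hand side.

Productions for L:
  L → L num
  L → ε
Productions for B:
  B → +
  B → + , +

Found common prefix '+' in productions for B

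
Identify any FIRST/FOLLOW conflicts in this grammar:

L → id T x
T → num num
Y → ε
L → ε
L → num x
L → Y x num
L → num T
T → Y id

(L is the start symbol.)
No FIRST/FOLLOW conflicts.

Nullable non-terminals: L, Y.
FIRST sets used below: FIRST(Y) = { ε }

L: nullable alternative(s) L → ε; FOLLOW(L) = { $ }
  L → id T x: FIRST \ {ε} = { 'id' } — disjoint from FOLLOW(L)
  L → ε: FIRST \ {ε} = { } — this is the only nullable alternative, skip
  L → num x: FIRST \ {ε} = { 'num' } — disjoint from FOLLOW(L)
  L → Y x num: FIRST \ {ε} = { 'x' } — disjoint from FOLLOW(L)
  L → num T: FIRST \ {ε} = { 'num' } — disjoint from FOLLOW(L)
Y has a nullable alternative but only one production, so nothing to check.

T has no nullable alternative, so no FIRST/FOLLOW check is needed there.

No FIRST/FOLLOW conflicts found.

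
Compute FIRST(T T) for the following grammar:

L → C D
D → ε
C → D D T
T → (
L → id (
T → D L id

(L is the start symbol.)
{ '(', 'id' }

FIRST sets of the non-terminals involved (from the grammar, by fixed-point iteration):
  FIRST(T) = { '(', 'id' }

To compute FIRST(T T), process the symbols left to right:
Symbol T is a non-terminal. Add FIRST(T) \ {ε} = { '(', 'id' }
T is not nullable (ε ∉ FIRST(T)), so stop here.
FIRST(T T) = { '(', 'id' }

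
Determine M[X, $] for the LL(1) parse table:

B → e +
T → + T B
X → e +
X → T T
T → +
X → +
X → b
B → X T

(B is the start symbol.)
Empty (error entry)

To find M[X, $], we find productions for X where $ is in the predict set (PREDICT(N → α) = (FIRST(α) \ {ε}) ∪ (FOLLOW(N) if α ⇒* ε)).

Relevant sets:
  FIRST(T) = { '+' }

X → e +: PREDICT = { 'e' }
X → T T: PREDICT = { '+' }
X → +: PREDICT = { '+' }
X → b: PREDICT = { 'b' }

M[X, $] is empty (no production applies)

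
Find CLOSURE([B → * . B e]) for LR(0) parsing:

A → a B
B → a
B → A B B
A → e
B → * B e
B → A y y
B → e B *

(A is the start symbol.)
Start with: [B → * . B e]
  [B → * . B e] has the dot before B: add [B → . a], [B → . A B B], [B → . * B e], [B → . A y y], [B → . e B *]
  [B → . A B B] has the dot before A: add [A → . a B], [A → . e]
No further items can be added.

CLOSURE = { [A → . a B], [A → . e], [B → * . B e], [B → . * B e], [B → . A B B], [B → . A y y], [B → . a], [B → . e B *] }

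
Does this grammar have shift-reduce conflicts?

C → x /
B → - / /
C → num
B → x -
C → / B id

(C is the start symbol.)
A shift-reduce conflict occurs when an LR(0) state has both:
  - a complete (reduce) item [A → α .] (dot at the end), and
  - a shift item [B → β . c γ] (dot before a terminal).

Augment with C' → C and build the canonical LR(0) collection (I0 = CLOSURE({[C' → . C]}), then GOTO on every symbol after a dot until no new states appear). It has 13 states:
  I0: { [C → . / B id], [C → . num], [C → . x /], [C' → . C] }  — shift
  I1: { [B → . - / /], [B → . x -], [C → / . B id] }  — shift
  I2: { [C' → C .] }  — accept
  I3: { [C → num .] }  — reduce
  I4: { [C → x . /] }  — shift
  I5: { [C → x / .] }  — reduce
  I6: { [B → - . / /] }  — shift
  I7: { [C → / B . id] }  — shift
  I8: { [B → x . -] }  — shift
  I9: { [B → x - .] }  — reduce
  I10: { [C → / B id .] }  — reduce
  I11: { [B → - / . /] }  — shift
  I12: { [B → - / / .] }  — reduce

No state contains both a complete item and a shift item.

Answer: No shift-reduce conflicts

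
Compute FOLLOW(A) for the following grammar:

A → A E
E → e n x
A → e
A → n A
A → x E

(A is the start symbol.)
A is the start symbol, so $ ∈ FOLLOW(A).
In A → A E: A is followed by E, add FIRST(E) \ {ε} = { 'e' }
In A → n A: A is at the end; this adds FOLLOW(A) to itself — nothing new

Taking the union: FOLLOW(A) = { $, 'e' }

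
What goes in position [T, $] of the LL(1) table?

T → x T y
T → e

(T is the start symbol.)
Empty (error entry)

To find M[T, $], we find productions for T where $ is in the predict set (PREDICT(N → α) = (FIRST(α) \ {ε}) ∪ (FOLLOW(N) if α ⇒* ε)).

T → x T y: PREDICT = { 'x' }
T → e: PREDICT = { 'e' }

M[T, $] is empty (no production applies)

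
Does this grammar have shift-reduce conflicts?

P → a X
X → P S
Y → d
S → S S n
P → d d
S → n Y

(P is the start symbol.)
Augment with P' → P and build the canonical LR(0) collection (I0 = CLOSURE({[P' → . P]}), then GOTO on every symbol after a dot until no new states appear). It has 13 states:
  I0: { [P → . a X], [P → . d d], [P' → . P] }  — shift
  I1: { [P' → P .] }  — accept
  I2: { [P → . a X], [P → . d d], [P → a . X], [X → . P S] }  — shift
  I3: { [P → d . d] }  — shift
  I4: { [P → d d .] }  — reduce
  I5: { [S → . S S n], [S → . n Y], [X → P . S] }  — shift
  I6: { [P → a X .] }  — reduce
  I7: { [S → . S S n], [S → . n Y], [S → S . S n], [X → P S .] }  — shift, reduce
  I8: { [S → n . Y], [Y → . d] }  — shift
  I9: { [S → n Y .] }  — reduce
  I10: { [Y → d .] }  — reduce
  I11: { [S → . S S n], [S → . n Y], [S → S . S n], [S → S S . n] }  — shift
  I12: { [S → S S n .], [S → n . Y], [Y → . d] }  — shift, reduce

I7 contains reduce item [X → P S .] and shift item [S → . n Y] — shift-reduce conflict.
I12 contains reduce item [S → S S n .] and shift item [Y → . d] — shift-reduce conflict.

Answer: Yes — I7: [X → P S .] vs [S → . n Y]; I12: [S → S S n .] vs [Y → . d]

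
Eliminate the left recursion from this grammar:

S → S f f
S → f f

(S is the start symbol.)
S → f f S'
S' → f f S'
S' → ε

S is directly left-recursive. The standard transformation for
  A → A α₁ | ... | A α_m | β₁ | ... | β_n
is
  A  → β₁ A' | ... | β_n A'
  A' → α₁ A' | ... | α_m A' | ε

S → f f becomes S → f f S'
S → S f f becomes S' → f f S'
Add S' → ε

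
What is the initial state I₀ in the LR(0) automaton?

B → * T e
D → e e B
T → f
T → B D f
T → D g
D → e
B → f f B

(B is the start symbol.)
First, augment the grammar with B' → B
I₀ = CLOSURE({ [B' → . B] }):
  [B' → . B] has the dot before B: add [B → . * T e], [B → . f f B]
No further items can be added.

I₀ = { [B → . * T e], [B → . f f B], [B' → . B] }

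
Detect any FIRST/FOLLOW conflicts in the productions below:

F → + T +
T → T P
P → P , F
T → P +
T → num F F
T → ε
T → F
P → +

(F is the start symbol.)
A FIRST/FOLLOW conflict occurs when a non-terminal N has a nullable alternative N → β (β ⇒* ε) and another alternative N → α with FIRST(α) ∩ FOLLOW(N) ≠ ∅: on such a lookahead the parser cannot decide between expanding α and letting N vanish via β.

Nullable non-terminals: T.
FIRST sets used below: FIRST(T) = { '+', 'num', ε }, FIRST(P) = { '+' }, FIRST(F) = { '+' }

T: nullable alternative(s) T → ε; FOLLOW(T) = { '+' }
  T → T P: FIRST \ {ε} = { '+', 'num' } — overlaps FOLLOW(T) on { '+' }: CONFLICT
  T → P +: FIRST \ {ε} = { '+' } — overlaps FOLLOW(T) on { '+' }: CONFLICT
  T → num F F: FIRST \ {ε} = { 'num' } — disjoint from FOLLOW(T)
  T → ε: FIRST \ {ε} = { } — this is the only nullable alternative, skip
  T → F: FIRST \ {ε} = { '+' } — overlaps FOLLOW(T) on { '+' }: CONFLICT

F, P have no nullable alternative, so no FIRST/FOLLOW check is needed there.

So the grammar has 3 FIRST/FOLLOW conflicts (marked CONFLICT above).

Answer: Yes. T → T P with FOLLOW(T) on { '+' }; T → P '+' with FOLLOW(T) on { '+' }; T → F with FOLLOW(T) on { '+' }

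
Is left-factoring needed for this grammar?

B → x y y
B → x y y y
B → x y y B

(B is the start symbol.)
Left-factoring is needed when two productions for the same non-terminal
share a common prefix on the right-hand side.

Productions for B:
  B → x y y
  B → x y y y
  B → x y y B

Found common prefix 'x y y' in productions for B

Answer: Yes, B has productions with common prefix 'x y y'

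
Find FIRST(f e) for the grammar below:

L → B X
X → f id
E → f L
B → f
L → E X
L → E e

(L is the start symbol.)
To compute FIRST(f e), process the symbols left to right:
Symbol f is a terminal. Add 'f' and stop.
FIRST(f e) = { 'f' }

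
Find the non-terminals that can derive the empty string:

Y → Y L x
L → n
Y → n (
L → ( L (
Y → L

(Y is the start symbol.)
None

A non-terminal is nullable if it can derive ε (the empty string): either it has an ε-production, or it has a production whose right-hand side consists entirely of nullable non-terminals.

There are no ε-productions, so no non-terminal can derive ε.
No non-terminals are nullable.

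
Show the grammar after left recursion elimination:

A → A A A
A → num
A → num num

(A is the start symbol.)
A is directly left-recursive. The standard transformation for
  A → A α₁ | ... | A α_m | β₁ | ... | β_n
is
  A  → β₁ A' | ... | β_n A'
  A' → α₁ A' | ... | α_m A' | ε

A → num becomes A → num A'
A → num num becomes A → num num A'
A → A A A becomes A' → A A A'
Add A' → ε

Resulting grammar:
A → num A'
A → num num A'
A' → A A A'
A' → ε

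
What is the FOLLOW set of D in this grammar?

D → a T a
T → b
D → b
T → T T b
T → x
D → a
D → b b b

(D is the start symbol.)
D is the start symbol, so $ ∈ FOLLOW(D).
D does not occur on any right-hand side.

Taking the union: FOLLOW(D) = { $ }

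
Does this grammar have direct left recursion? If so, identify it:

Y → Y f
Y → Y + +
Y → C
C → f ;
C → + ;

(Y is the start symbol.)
Yes, Y is left-recursive

Direct left recursion occurs when N → N α for some non-terminal N (the right-hand side begins with the left-hand side itself).

Y → Y f: LEFT RECURSIVE (starts with Y)
Y → Y + +: LEFT RECURSIVE (starts with Y)
Y → C: starts with C
C → f ;: starts with f
C → + ;: starts with '+'

The grammar has direct left recursion on: Y.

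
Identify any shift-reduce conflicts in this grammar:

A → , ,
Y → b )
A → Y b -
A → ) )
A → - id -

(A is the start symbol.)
Augment with A' → A and build the canonical LR(0) collection (I0 = CLOSURE({[A' → . A]}), then GOTO on every symbol after a dot until no new states appear). It has 14 states:
  I0: { [A → . ) )], [A → . , ,], [A → . - id -], [A → . Y b -], [A' → . A], [Y → . b )] }  — shift
  I1: { [A → ) . )] }  — shift
  I2: { [A → , . ,] }  — shift
  I3: { [A → - . id -] }  — shift
  I4: { [A' → A .] }  — accept
  I5: { [A → Y . b -] }  — shift
  I6: { [Y → b . )] }  — shift
  I7: { [Y → b ) .] }  — reduce
  I8: { [A → Y b . -] }  — shift
  I9: { [A → Y b - .] }  — reduce
  I10: { [A → - id . -] }  — shift
  I11: { [A → - id - .] }  — reduce
  I12: { [A → , , .] }  — reduce
  I13: { [A → ) ) .] }  — reduce

No state contains both a complete item and a shift item.

Answer: No shift-reduce conflicts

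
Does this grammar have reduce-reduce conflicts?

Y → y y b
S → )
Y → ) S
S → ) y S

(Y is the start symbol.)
A reduce-reduce conflict occurs when an LR(0) state has two complete items [A → α .] and [B → β .] — both call for a reduction, and with no lookahead the parser cannot choose between them.

Augment with Y' → Y and build the canonical LR(0) collection (I0 = CLOSURE({[Y' → . Y]}), then GOTO on every symbol after a dot until no new states appear). It has 10 states:
  I0: { [Y → . ) S], [Y → . y y b], [Y' → . Y] }  — shift
  I1: { [S → . ) y S], [S → . )], [Y → ) . S] }  — shift
  I2: { [Y' → Y .] }  — accept
  I3: { [Y → y . y b] }  — shift
  I4: { [Y → y y . b] }  — shift
  I5: { [Y → y y b .] }  — reduce
  I6: { [S → ) . y S], [S → ) .] }  — shift, reduce
  I7: { [Y → ) S .] }  — reduce
  I8: { [S → ) y . S], [S → . ) y S], [S → . )] }  — shift
  I9: { [S → ) y S .] }  — reduce

No state contains more than one complete item.

Answer: No reduce-reduce conflicts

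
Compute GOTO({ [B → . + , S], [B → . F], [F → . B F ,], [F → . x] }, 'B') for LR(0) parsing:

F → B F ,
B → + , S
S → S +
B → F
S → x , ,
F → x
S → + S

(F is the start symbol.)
GOTO(I, 'B') = CLOSURE({ [A → αX.β] : [A → α.Xβ] ∈ I, X = 'B' })

Items with dot before 'B', with the dot advanced:
  [F → . B F ,] → [F → B . F ,]
Closure of the advanced items:
  [F → B . F ,] has the dot before F: add [F → . B F ,], [F → . x]
  [F → . B F ,] has the dot before B: add [B → . + , S], [B → . F]

GOTO = { [B → . + , S], [B → . F], [F → . B F ,], [F → . x], [F → B . F ,] }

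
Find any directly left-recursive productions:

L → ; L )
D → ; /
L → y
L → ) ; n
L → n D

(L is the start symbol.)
No direct left recursion

Direct left recursion occurs when N → N α for some non-terminal N (the right-hand side begins with the left-hand side itself).

L → ; L ): starts with ';'
D → ; /: starts with ';'
L → y: starts with y
L → ) ; n: starts with ')'
L → n D: starts with n

No direct left recursion found.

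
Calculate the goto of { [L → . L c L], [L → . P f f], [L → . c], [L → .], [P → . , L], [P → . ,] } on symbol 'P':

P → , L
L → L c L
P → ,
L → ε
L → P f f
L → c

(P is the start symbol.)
{ [L → P . f f] }

GOTO(I, 'P') = CLOSURE({ [A → αX.β] : [A → α.Xβ] ∈ I, X = 'P' })

Items with dot before 'P', with the dot advanced:
  [L → . P f f] → [L → P . f f]
Closure adds nothing (no advanced item has the dot before a non-terminal).

GOTO = { [L → P . f f] }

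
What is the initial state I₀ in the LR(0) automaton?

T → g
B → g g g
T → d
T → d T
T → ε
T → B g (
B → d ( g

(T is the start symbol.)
{ [B → . d ( g], [B → . g g g], [T → . B g (], [T → . d T], [T → . d], [T → . g], [T → .], [T' → . T] }

First, augment the grammar with T' → T
I₀ = CLOSURE({ [T' → . T] }):
  [T' → . T] has the dot before T: add [T → . g], [T → . d], [T → . d T], [T → .], [T → . B g (]
  [T → . B g (] has the dot before B: add [B → . g g g], [B → . d ( g]
No further items can be added.

I₀ = { [B → . d ( g], [B → . g g g], [T → . B g (], [T → . d T], [T → . d], [T → . g], [T → .], [T' → . T] }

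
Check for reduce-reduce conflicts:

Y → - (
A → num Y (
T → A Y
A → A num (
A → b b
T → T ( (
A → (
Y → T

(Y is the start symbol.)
Yes — I15: [A → ( .] vs [A → A num ( .]

A reduce-reduce conflict occurs when an LR(0) state has two complete items [A → α .] and [B → β .] — both call for a reduction, and with no lookahead the parser cannot choose between them.

Augment with Y' → Y and build the canonical LR(0) collection (I0 = CLOSURE({[Y' → . Y]}), then GOTO on every symbol after a dot until no new states appear). It has 17 states:
  I0: { [A → . (], [A → . A num (], [A → . b b], [A → . num Y (], [T → . A Y], [T → . T ( (], [Y → . - (], [Y → . T], [Y' → . Y] }  — shift
  I1: { [A → ( .] }  — reduce
  I2: { [Y → - . (] }  — shift
  I3: { [A → . (], [A → . A num (], [A → . b b], [A → . num Y (], [A → A . num (], [T → . A Y], [T → . T ( (], [T → A . Y], [Y → . - (], [Y → . T] }  — shift
  I4: { [T → T . ( (], [Y → T .] }  — shift, reduce
  I5: { [Y' → Y .] }  — accept
  I6: { [A → b . b] }  — shift
  I7: { [A → . (], [A → . A num (], [A → . b b], [A → . num Y (], [A → num . Y (], [T → . A Y], [T → . T ( (], [Y → . - (], [Y → . T] }  — shift
  I8: { [A → num Y . (] }  — shift
  I9: { [A → num Y ( .] }  — reduce
  I10: { [A → b b .] }  — reduce
  I11: { [T → T ( . (] }  — shift
  I12: { [T → T ( ( .] }  — reduce
  I13: { [T → A Y .] }  — reduce
  I14: { [A → . (], [A → . A num (], [A → . b b], [A → . num Y (], [A → A num . (], [A → num . Y (], [T → . A Y], [T → . T ( (], [Y → . - (], [Y → . T] }  — shift
  I15: { [A → ( .], [A → A num ( .] }  — 2 reduces
  I16: { [Y → - ( .] }  — reduce

I15 contains complete items [A → ( .], [A → A num ( .] — reduce-reduce conflict.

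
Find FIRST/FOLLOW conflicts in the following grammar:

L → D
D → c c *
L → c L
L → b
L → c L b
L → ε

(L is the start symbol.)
Yes. L → b with FOLLOW(L) on { 'b' }

Nullable non-terminals: L.
FIRST sets used below: FIRST(D) = { 'c' }

L: nullable alternative(s) L → ε; FOLLOW(L) = { $, 'b' }
  L → D: FIRST \ {ε} = { 'c' } — disjoint from FOLLOW(L)
  L → c L: FIRST \ {ε} = { 'c' } — disjoint from FOLLOW(L)
  L → b: FIRST \ {ε} = { 'b' } — overlaps FOLLOW(L) on { 'b' }: CONFLICT
  L → c L b: FIRST \ {ε} = { 'c' } — disjoint from FOLLOW(L)
  L → ε: FIRST \ {ε} = { } — this is the only nullable alternative, skip

D has no nullable alternative, so no FIRST/FOLLOW check is needed there.

So the grammar has 1 FIRST/FOLLOW conflict (marked CONFLICT above).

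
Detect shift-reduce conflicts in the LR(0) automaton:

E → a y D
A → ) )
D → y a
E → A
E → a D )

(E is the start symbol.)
No shift-reduce conflicts

A shift-reduce conflict occurs when an LR(0) state has both:
  - a complete (reduce) item [A → α .] (dot at the end), and
  - a shift item [B → β . c γ] (dot before a terminal).

Augment with E' → E and build the canonical LR(0) collection (I0 = CLOSURE({[E' → . E]}), then GOTO on every symbol after a dot until no new states appear). It has 12 states:
  I0: { [A → . ) )], [E → . A], [E → . a D )], [E → . a y D], [E' → . E] }  — shift
  I1: { [A → ) . )] }  — shift
  I2: { [E → A .] }  — reduce
  I3: { [E' → E .] }  — accept
  I4: { [D → . y a], [E → a . D )], [E → a . y D] }  — shift
  I5: { [E → a D . )] }  — shift
  I6: { [D → . y a], [D → y . a], [E → a y . D] }  — shift
  I7: { [E → a y D .] }  — reduce
  I8: { [D → y a .] }  — reduce
  I9: { [D → y . a] }  — shift
  I10: { [E → a D ) .] }  — reduce
  I11: { [A → ) ) .] }  — reduce

No state contains both a complete item and a shift item.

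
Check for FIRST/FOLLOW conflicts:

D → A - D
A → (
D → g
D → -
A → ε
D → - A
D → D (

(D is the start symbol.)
A FIRST/FOLLOW conflict occurs when a non-terminal N has a nullable alternative N → β (β ⇒* ε) and another alternative N → α with FIRST(α) ∩ FOLLOW(N) ≠ ∅: on such a lookahead the parser cannot decide between expanding α and letting N vanish via β.

Nullable non-terminals: A.

A: nullable alternative(s) A → ε; FOLLOW(A) = { $, '(', '-' }
  A → (: FIRST \ {ε} = { '(' } — overlaps FOLLOW(A) on { '(' }: CONFLICT
  A → ε: FIRST \ {ε} = { } — this is the only nullable alternative, skip

D has no nullable alternative, so no FIRST/FOLLOW check is needed there.

So the grammar has 1 FIRST/FOLLOW conflict (marked CONFLICT above).

Answer: Yes. A → '(' with FOLLOW(A) on { '(' }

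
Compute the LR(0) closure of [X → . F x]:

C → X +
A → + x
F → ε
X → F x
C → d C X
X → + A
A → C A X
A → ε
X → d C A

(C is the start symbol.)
{ [F → .], [X → . F x] }

To compute CLOSURE, for each item [A → α.Bβ] where B is a non-terminal, add [B → .γ] for all productions B → γ; repeat for the newly added items until nothing changes.

Start with: [X → . F x]
  [X → . F x] has the dot before F: add [F → .]
No further items can be added.

CLOSURE = { [F → .], [X → . F x] }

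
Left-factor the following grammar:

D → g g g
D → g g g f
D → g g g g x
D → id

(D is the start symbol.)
Left-factoring transforms A → αβ₁ | αβ₂ into A → αA' and A' → β₁ | β₂
(α is the longest common prefix among the alternatives). Repeat until
no nonterminal has two alternatives with a common prefix.

Round 1: D has alternatives sharing prefix 'g g g'. Introduce D': D → g g g D'
  Add: D' → ε
  Add: D' → f
  Add: D' → g x

No remaining common prefixes — done.

Resulting grammar:
D → g g g D'
D' → ε
D' → f
D' → g x
D → id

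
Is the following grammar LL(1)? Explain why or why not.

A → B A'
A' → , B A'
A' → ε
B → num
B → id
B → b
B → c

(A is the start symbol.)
Yes, the grammar is LL(1).

Relevant sets:
  FOLLOW(A') = { $ }

For A':
  PREDICT(A' → ',' B A') = { ',' }
  PREDICT(A' → ε) = { $ }
For B:
  PREDICT(B → num) = { 'num' }
  PREDICT(B → id) = { 'id' }
  PREDICT(B → b) = { 'b' }
  PREDICT(B → c) = { 'c' }
A has a single production, so nothing to check there.

All predict sets are disjoint. The grammar IS LL(1).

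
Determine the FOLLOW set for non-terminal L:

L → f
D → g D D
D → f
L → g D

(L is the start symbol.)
To compute FOLLOW(L), find every occurrence of L on a right-hand side N → α L β: add FIRST(β) \ {ε}, and if β is empty or nullable also add FOLLOW(N). Iterate to a fixed point.

L is the start symbol, so $ ∈ FOLLOW(L).
L does not occur on any right-hand side.

Taking the union: FOLLOW(L) = { $ }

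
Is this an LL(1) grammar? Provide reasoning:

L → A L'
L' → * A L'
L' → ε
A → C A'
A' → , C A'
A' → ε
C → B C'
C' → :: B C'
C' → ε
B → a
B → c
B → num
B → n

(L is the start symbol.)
Yes, the grammar is LL(1).

Relevant sets:
  FOLLOW(L') = { $ }
  FOLLOW(A') = { $, '*' }
  FOLLOW(C') = { $, '*', ',' }

For L':
  PREDICT(L' → '*' A L') = { '*' }
  PREDICT(L' → ε) = { $ }
For A':
  PREDICT(A' → ',' C A') = { ',' }
  PREDICT(A' → ε) = { $, '*' }
For C':
  PREDICT(C' → :: B C') = { '::' }
  PREDICT(C' → ε) = { $, '*', ',' }
For B:
  PREDICT(B → a) = { 'a' }
  PREDICT(B → c) = { 'c' }
  PREDICT(B → num) = { 'num' }
  PREDICT(B → n) = { 'n' }
L, A, C have a single production, so nothing to check there.

All predict sets are disjoint. The grammar IS LL(1).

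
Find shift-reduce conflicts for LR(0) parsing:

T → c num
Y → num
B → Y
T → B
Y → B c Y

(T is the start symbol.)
Augment with T' → T and build the canonical LR(0) collection (I0 = CLOSURE({[T' → . T]}), then GOTO on every symbol after a dot until no new states appear). It has 10 states:
  I0: { [B → . Y], [T → . B], [T → . c num], [T' → . T], [Y → . B c Y], [Y → . num] }  — shift
  I1: { [T → B .], [Y → B . c Y] }  — shift, reduce
  I2: { [T' → T .] }  — accept
  I3: { [B → Y .] }  — reduce
  I4: { [T → c . num] }  — shift
  I5: { [Y → num .] }  — reduce
  I6: { [T → c num .] }  — reduce
  I7: { [B → . Y], [Y → . B c Y], [Y → . num], [Y → B c . Y] }  — shift
  I8: { [Y → B . c Y] }  — shift
  I9: { [B → Y .], [Y → B c Y .] }  — 2 reduces

I1 contains reduce item [T → B .] and shift item [Y → B . c Y] — shift-reduce conflict.

Answer: Yes — I1: [T → B .] vs [Y → B . c Y]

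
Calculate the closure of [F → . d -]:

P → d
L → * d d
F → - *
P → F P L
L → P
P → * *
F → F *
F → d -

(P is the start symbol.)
Start with: [F → . d -]
The dot precedes the terminal d, so nothing is added.

CLOSURE = { [F → . d -] }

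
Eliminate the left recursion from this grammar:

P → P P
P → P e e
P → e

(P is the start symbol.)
P is directly left-recursive. The standard transformation for
  A → A α₁ | ... | A α_m | β₁ | ... | β_n
is
  A  → β₁ A' | ... | β_n A'
  A' → α₁ A' | ... | α_m A' | ε

P → e becomes P → e P'
P → P P becomes P' → P P'
P → P e e becomes P' → e e P'
Add P' → ε

Resulting grammar:
P → e P'
P' → P P'
P' → e e P'
P' → ε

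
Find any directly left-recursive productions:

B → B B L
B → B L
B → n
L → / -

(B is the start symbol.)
Yes, B is left-recursive

Direct left recursion occurs when N → N α for some non-terminal N (the right-hand side begins with the left-hand side itself).

B → B B L: LEFT RECURSIVE (starts with B)
B → B L: LEFT RECURSIVE (starts with B)
B → n: starts with n
L → / -: starts with '/'

The grammar has direct left recursion on: B.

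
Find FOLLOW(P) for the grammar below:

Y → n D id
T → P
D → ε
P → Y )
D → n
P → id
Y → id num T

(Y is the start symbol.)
{ $, ')' }

To compute FOLLOW(P), find every occurrence of P on a right-hand side N → α P β: add FIRST(β) \ {ε}, and if β is empty or nullable also add FOLLOW(N). Iterate to a fixed point.

In T → P: P is at the end, add FOLLOW(T)

The FOLLOW sets referred to above (computed the same way, to a fixed point):
  FOLLOW(T) = { $, ')' }

Taking the union: FOLLOW(P) = { $, ')' }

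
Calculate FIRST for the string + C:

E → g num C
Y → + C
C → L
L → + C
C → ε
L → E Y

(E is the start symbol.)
{ '+' }

To compute FIRST(+ C), process the symbols left to right:
Symbol + is a terminal. Add '+' and stop.
FIRST(+ C) = { '+' }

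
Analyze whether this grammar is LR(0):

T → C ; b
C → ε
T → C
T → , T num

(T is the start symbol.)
A grammar is LR(0) if no state in the canonical LR(0) collection has:
  - both a shift item (dot before a terminal) and a complete item (shift-reduce conflict), or
  - two or more complete items (reduce-reduce conflict; the accept item [T' → T .] counts as a complete item here).

Augment with T' → T and build the canonical LR(0) collection (I0 = CLOSURE({[T' → . T]}), then GOTO on every symbol after a dot until no new states appear). It has 8 states:
  I0: { [C → .], [T → . , T num], [T → . C ; b], [T → . C], [T' → . T] }  — shift, reduce
  I1: { [C → .], [T → , . T num], [T → . , T num], [T → . C ; b], [T → . C] }  — shift, reduce
  I2: { [T → C . ; b], [T → C .] }  — shift, reduce
  I3: { [T' → T .] }  — accept
  I4: { [T → C ; . b] }  — shift
  I5: { [T → C ; b .] }  — reduce
  I6: { [T → , T . num] }  — shift
  I7: { [T → , T num .] }  — reduce

Conflict in state I0:
  Shift-reduce conflict between [C → .] and [T → . , T num]
So the grammar is NOT LR(0).

Answer: No. Shift-reduce conflict between [C → .] and [T → . , T num]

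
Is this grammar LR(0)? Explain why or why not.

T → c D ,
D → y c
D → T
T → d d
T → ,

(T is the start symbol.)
Yes, the grammar is LR(0)

A grammar is LR(0) if no state in the canonical LR(0) collection has:
  - both a shift item (dot before a terminal) and a complete item (shift-reduce conflict), or
  - two or more complete items (reduce-reduce conflict; the accept item [T' → T .] counts as a complete item here).

Augment with T' → T and build the canonical LR(0) collection (I0 = CLOSURE({[T' → . T]}), then GOTO on every symbol after a dot until no new states appear). It has 11 states:
  I0: { [T → . ,], [T → . c D ,], [T → . d d], [T' → . T] }  — shift
  I1: { [T → , .] }  — reduce
  I2: { [T' → T .] }  — accept
  I3: { [D → . T], [D → . y c], [T → . ,], [T → . c D ,], [T → . d d], [T → c . D ,] }  — shift
  I4: { [T → d . d] }  — shift
  I5: { [T → d d .] }  — reduce
  I6: { [T → c D . ,] }  — shift
  I7: { [D → T .] }  — reduce
  I8: { [D → y . c] }  — shift
  I9: { [D → y c .] }  — reduce
  I10: { [T → c D , .] }  — reduce

Every state is either a pure shift/goto state or contains exactly one complete item and nothing to shift — no conflicts. The grammar is LR(0).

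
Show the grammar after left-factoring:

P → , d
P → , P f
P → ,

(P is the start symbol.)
P → , P'
P' → d
P' → P f
P' → ε

Left-factoring transforms A → αβ₁ | αβ₂ into A → αA' and A' → β₁ | β₂
(α is the longest common prefix among the alternatives). Repeat until
no nonterminal has two alternatives with a common prefix.

Round 1: P has alternatives sharing prefix ','. Introduce P': P → , P'
  Add: P' → d
  Add: P' → P f
  Add: P' → ε

No remaining common prefixes — done.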